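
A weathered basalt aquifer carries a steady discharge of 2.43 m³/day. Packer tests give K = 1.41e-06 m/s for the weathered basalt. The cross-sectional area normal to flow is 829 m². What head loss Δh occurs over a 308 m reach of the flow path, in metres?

Convert K: 1.41e-06 m/s × 86400 = 0.1218 m/day.
From Q = K·A·i, i = Q / (K·A) = 2.43 / (0.1218 × 829.0) = 0.02406.
Head loss Δh = i · L = 0.02406 × 308 = 7.411 m.

7.41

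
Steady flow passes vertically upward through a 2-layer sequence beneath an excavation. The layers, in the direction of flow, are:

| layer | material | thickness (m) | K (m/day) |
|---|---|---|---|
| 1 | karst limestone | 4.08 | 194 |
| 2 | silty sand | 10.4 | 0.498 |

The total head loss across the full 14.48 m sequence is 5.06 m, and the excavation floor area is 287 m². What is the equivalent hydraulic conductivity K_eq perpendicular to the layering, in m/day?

Flow is perpendicular to layering, so the layers act in series and the equivalent K is the thickness-weighted harmonic mean.
Total thickness L = 4.08 + 10.4 = 14.48 m.
Σ(b_i/K_i) = 4.08/194 + 10.4/0.498 = 20.90 d.
K_eq = L / Σ(b_i/K_i) = 14.48 / 20.90 = 0.6927 m/day.

0.693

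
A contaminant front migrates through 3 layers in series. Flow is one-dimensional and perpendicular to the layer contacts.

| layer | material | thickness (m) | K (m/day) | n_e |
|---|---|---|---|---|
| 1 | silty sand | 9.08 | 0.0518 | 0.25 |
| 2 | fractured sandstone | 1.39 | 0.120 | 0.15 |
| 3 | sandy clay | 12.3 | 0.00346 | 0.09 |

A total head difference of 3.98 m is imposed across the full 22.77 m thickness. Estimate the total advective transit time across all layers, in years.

9.23

With flow normal to the layers, continuity requires the same specific discharge q through every layer.
Σ(b_i/K_i) = 9.08/0.0518 + 1.39/0.120 + 12.3/0.00346 = 3742 d.
q = Δh / Σ(b_i/K_i) = 3.98 / 3742 = 0.001064 m/day.
In each layer the seepage velocity is v_i = q/n_i, so the layer transit time is t_i = b_i·n_i / q:
  layer 1 (silty sand): t_1 = 9.08 × 0.25 / 0.001064 = 2134 d
  layer 2 (fractured sandstone): t_2 = 1.39 × 0.15 / 0.001064 = 196.0 d
  layer 3 (sandy clay): t_3 = 12.3 × 0.09 / 0.001064 = 1041 d
Total t = Σ t_i = 3371 days = 9.229 years.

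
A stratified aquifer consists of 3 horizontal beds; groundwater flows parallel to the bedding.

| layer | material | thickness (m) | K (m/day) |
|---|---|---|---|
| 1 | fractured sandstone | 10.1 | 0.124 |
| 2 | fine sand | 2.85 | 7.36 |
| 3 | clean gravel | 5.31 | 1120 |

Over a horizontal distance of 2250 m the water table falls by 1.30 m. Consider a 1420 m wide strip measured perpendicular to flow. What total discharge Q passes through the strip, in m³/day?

4900

Flow is parallel to layering, so each bed carries its own Darcy discharge and the transmissivities add.
Σ(K_i·b_i) = 0.124×10.1 + 7.36×2.85 + 1120×5.31 = 5969 m²/day.
Hydraulic gradient i = Δh / L = 1.30 / 2250 = 0.0005778.
Q = Σ(K_i·b_i) · W · i = 5969 × 1420 × 0.0005778 = 4898 m³/day.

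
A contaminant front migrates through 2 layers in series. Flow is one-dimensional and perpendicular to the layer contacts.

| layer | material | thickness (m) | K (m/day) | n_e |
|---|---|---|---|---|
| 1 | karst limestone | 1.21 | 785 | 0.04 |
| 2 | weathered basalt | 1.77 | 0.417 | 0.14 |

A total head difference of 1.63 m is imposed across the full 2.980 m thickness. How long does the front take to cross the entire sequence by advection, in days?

0.772

With flow normal to the layers, continuity requires the same specific discharge q through every layer.
Σ(b_i/K_i) = 1.21/785 + 1.77/0.417 = 4.246 d.
q = Δh / Σ(b_i/K_i) = 1.63 / 4.246 = 0.3839 m/day.
In each layer the seepage velocity is v_i = q/n_i, so the layer transit time is t_i = b_i·n_i / q:
  layer 1 (karst limestone): t_1 = 1.21 × 0.04 / 0.3839 = 0.1261 d
  layer 2 (weathered basalt): t_2 = 1.77 × 0.14 / 0.3839 = 0.6455 d
Total t = Σ t_i = 0.7716 days.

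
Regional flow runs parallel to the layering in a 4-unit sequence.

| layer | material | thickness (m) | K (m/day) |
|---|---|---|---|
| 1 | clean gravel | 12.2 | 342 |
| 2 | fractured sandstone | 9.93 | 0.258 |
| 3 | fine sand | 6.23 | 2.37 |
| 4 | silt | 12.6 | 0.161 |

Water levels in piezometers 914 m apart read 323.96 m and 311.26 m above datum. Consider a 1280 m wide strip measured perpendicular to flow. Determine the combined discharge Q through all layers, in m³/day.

74600

Flow is parallel to layering, so each bed carries its own Darcy discharge and the transmissivities add.
Σ(K_i·b_i) = 342×12.2 + 0.258×9.93 + 2.37×6.23 + 0.161×12.6 = 4192 m²/day.
Hydraulic gradient i = (323.96 − 311.26) / 914 = 12.7 / 914 = 0.01389.
Q = Σ(K_i·b_i) · W · i = 4192 × 1280 × 0.01389 = 74553 m³/day.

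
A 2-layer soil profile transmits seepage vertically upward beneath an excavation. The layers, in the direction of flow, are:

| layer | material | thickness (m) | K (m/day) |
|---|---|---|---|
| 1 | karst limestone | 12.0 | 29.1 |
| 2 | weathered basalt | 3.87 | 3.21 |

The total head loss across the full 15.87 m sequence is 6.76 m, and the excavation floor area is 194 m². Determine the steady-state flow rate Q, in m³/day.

Flow is perpendicular to layering, so the layers act in series and the equivalent K is the thickness-weighted harmonic mean.
Total thickness L = 12.0 + 3.87 = 15.87 m.
Σ(b_i/K_i) = 12.0/29.1 + 3.87/3.21 = 1.618 d.
K_eq = L / Σ(b_i/K_i) = 15.87 / 1.618 = 9.809 m/day.
Q = K_eq · A · (Δh/L) = 9.809 × 194 × (6.76/15.87) = 810.5 m³/day.

811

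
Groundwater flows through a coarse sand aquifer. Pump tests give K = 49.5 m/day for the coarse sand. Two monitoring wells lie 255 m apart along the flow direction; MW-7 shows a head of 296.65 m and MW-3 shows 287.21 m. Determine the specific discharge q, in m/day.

1.83

Hydraulic gradient i = (296.65 − 287.21) / 255 = 9.44 / 255 = 0.03702.
Specific discharge q = K · i = 49.50 × 0.03702 = 1.832 m/day.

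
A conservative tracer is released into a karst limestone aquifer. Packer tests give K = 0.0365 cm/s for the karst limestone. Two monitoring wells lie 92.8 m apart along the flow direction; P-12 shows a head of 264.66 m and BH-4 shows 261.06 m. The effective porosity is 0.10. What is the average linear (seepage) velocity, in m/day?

Convert K: 0.0365 cm/s × 864 = 31.54 m/day.
Hydraulic gradient i = (264.66 − 261.06) / 92.8 = 3.6 / 92.8 = 0.03879.
Darcy flux q = K · i = 31.54 × 0.03879 = 1.223 m/day.
Seepage velocity v = q / n_e = 1.223 / 0.10 = 12.23 m/day.

12.2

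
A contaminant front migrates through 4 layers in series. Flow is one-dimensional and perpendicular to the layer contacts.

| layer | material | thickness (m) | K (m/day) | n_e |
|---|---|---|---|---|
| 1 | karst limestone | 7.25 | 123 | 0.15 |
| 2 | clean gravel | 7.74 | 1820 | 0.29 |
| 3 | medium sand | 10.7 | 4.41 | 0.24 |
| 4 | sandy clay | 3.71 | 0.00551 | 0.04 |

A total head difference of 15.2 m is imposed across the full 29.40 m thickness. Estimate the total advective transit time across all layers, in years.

0.736

With flow normal to the layers, continuity requires the same specific discharge q through every layer.
Σ(b_i/K_i) = 7.25/123 + 7.74/1820 + 10.7/4.41 + 3.71/0.00551 = 675.8 d.
q = Δh / Σ(b_i/K_i) = 15.2 / 675.8 = 0.02249 m/day.
In each layer the seepage velocity is v_i = q/n_i, so the layer transit time is t_i = b_i·n_i / q:
  layer 1 (karst limestone): t_1 = 7.25 × 0.15 / 0.02249 = 48.35 d
  layer 2 (clean gravel): t_2 = 7.74 × 0.29 / 0.02249 = 99.80 d
  layer 3 (medium sand): t_3 = 10.7 × 0.24 / 0.02249 = 114.2 d
  layer 4 (sandy clay): t_4 = 3.71 × 0.04 / 0.02249 = 6.598 d
Total t = Σ t_i = 268.9 days = 0.7363 years.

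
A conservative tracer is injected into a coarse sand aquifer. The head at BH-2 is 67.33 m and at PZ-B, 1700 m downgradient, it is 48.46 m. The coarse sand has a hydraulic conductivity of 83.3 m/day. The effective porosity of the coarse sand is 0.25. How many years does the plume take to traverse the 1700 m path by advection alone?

1.26

Hydraulic gradient i = (67.33 − 48.46) / 1700 = 18.87 / 1700 = 0.01110.
Darcy flux q = K · i = 83.30 × 0.01110 = 0.9246 m/day.
Seepage velocity v = q / n_e = 0.9246 / 0.25 = 3.699 m/day.
Travel time t = L / v = 1700 / 3.699 = 459.6 days = 1.258 years.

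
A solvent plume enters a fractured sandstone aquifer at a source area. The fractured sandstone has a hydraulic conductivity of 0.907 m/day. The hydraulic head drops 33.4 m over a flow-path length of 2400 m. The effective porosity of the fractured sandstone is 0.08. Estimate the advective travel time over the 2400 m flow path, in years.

Hydraulic gradient i = Δh / L = 33.4 / 2400 = 0.01392.
Darcy flux q = K · i = 0.9070 × 0.01392 = 0.01262 m/day.
Seepage velocity v = q / n_e = 0.01262 / 0.08 = 0.1578 m/day.
Travel time t = L / v = 2400 / 0.1578 = 15211 days = 41.65 years.

41.6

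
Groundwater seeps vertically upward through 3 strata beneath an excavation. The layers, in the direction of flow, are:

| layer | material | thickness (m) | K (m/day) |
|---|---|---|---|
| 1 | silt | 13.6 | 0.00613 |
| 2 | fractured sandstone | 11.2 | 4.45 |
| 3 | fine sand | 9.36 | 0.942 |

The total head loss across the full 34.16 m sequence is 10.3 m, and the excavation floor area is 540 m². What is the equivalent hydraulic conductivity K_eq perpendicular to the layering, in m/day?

0.0153

Flow is perpendicular to layering, so the layers act in series and the equivalent K is the thickness-weighted harmonic mean.
Total thickness L = 13.6 + 11.2 + 9.36 = 34.16 m.
Σ(b_i/K_i) = 13.6/0.00613 + 11.2/4.45 + 9.36/0.942 = 2231 d.
K_eq = L / Σ(b_i/K_i) = 34.16 / 2231 = 0.01531 m/day.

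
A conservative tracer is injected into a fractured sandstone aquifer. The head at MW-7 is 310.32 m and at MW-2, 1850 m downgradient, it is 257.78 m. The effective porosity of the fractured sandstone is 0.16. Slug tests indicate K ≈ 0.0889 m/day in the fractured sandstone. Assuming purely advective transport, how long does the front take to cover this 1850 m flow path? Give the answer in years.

Hydraulic gradient i = (310.32 − 257.78) / 1850 = 52.54 / 1850 = 0.02840.
Darcy flux q = K · i = 0.08890 × 0.02840 = 0.002525 m/day.
Seepage velocity v = q / n_e = 0.002525 / 0.16 = 0.01578 m/day.
Travel time t = L / v = 1850 / 0.01578 = 1.172e+05 days = 321.0 years.

321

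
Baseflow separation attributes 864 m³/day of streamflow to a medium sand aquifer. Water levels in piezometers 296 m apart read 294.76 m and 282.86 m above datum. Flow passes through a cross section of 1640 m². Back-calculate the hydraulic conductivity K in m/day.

13.1

Hydraulic gradient i = (294.76 − 282.86) / 296 = 11.9 / 296 = 0.04020.
From Q = K·A·i, K = Q / (A·i) = 864 / (1640 × 0.04020) = 13.10 m/day.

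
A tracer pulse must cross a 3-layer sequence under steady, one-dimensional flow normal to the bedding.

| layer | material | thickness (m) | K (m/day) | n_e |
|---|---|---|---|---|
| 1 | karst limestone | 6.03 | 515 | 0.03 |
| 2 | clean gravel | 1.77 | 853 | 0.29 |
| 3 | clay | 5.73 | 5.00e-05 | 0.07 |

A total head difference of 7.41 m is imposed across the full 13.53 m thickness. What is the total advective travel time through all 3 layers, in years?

With flow normal to the layers, continuity requires the same specific discharge q through every layer.
Σ(b_i/K_i) = 6.03/515 + 1.77/853 + 5.73/5.00e-05 = 1.146e+05 d.
q = Δh / Σ(b_i/K_i) = 7.41 / 1.146e+05 = 6.466e-05 m/day.
In each layer the seepage velocity is v_i = q/n_i, so the layer transit time is t_i = b_i·n_i / q:
  layer 1 (karst limestone): t_1 = 6.03 × 0.03 / 6.466e-05 = 2798 d
  layer 2 (clean gravel): t_2 = 1.77 × 0.29 / 6.466e-05 = 7938 d
  layer 3 (clay): t_3 = 5.73 × 0.07 / 6.466e-05 = 6203 d
Total t = Σ t_i = 16939 days = 46.38 years.

46.4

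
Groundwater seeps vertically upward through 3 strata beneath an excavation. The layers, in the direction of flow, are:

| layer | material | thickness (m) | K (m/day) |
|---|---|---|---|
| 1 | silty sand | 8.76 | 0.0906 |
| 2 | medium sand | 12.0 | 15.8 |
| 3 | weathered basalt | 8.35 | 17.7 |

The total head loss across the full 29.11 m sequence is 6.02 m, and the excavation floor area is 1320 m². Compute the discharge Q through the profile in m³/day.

Flow is perpendicular to layering, so the layers act in series and the equivalent K is the thickness-weighted harmonic mean.
Total thickness L = 8.76 + 12.0 + 8.35 = 29.11 m.
Σ(b_i/K_i) = 8.76/0.0906 + 12.0/15.8 + 8.35/17.7 = 97.92 d.
K_eq = L / Σ(b_i/K_i) = 29.11 / 97.92 = 0.2973 m/day.
Q = K_eq · A · (Δh/L) = 0.2973 × 1320 × (6.02/29.11) = 81.15 m³/day.

81.2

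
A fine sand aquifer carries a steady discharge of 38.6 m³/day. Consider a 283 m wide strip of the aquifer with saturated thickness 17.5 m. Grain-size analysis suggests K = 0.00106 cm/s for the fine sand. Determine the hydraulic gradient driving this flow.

0.00851

Convert K: 0.00106 cm/s × 864 = 0.9158 m/day.
Cross-sectional area A = 283 × 17.5 = 4952 m².
From Q = K·A·i, i = Q / (K·A) = 38.6 / (0.9158 × 4952) = 0.008510.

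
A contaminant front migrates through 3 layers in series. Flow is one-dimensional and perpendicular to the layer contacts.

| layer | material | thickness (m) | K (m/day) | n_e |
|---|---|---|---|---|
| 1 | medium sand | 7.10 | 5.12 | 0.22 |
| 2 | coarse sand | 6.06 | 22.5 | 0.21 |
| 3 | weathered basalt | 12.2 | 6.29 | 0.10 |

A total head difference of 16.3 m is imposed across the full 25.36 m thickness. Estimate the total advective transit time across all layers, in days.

With flow normal to the layers, continuity requires the same specific discharge q through every layer.
Σ(b_i/K_i) = 7.10/5.12 + 6.06/22.5 + 12.2/6.29 = 3.596 d.
q = Δh / Σ(b_i/K_i) = 16.3 / 3.596 = 4.533 m/day.
In each layer the seepage velocity is v_i = q/n_i, so the layer transit time is t_i = b_i·n_i / q:
  layer 1 (medium sand): t_1 = 7.10 × 0.22 / 4.533 = 0.3446 d
  layer 2 (coarse sand): t_2 = 6.06 × 0.21 / 4.533 = 0.2807 d
  layer 3 (weathered basalt): t_3 = 12.2 × 0.10 / 4.533 = 0.2691 d
Total t = Σ t_i = 0.8944 days.

0.894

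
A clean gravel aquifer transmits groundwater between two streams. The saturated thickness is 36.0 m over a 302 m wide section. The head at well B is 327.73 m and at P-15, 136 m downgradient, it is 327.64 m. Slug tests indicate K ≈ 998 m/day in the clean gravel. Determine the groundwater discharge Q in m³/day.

Cross-sectional area A = 302 × 36.0 = 10872 m².
Hydraulic gradient i = (327.73 − 327.64) / 136 = 0.09 / 136 = 0.0006618.
Darcy's law: Q = K · A · i = 998.0 × 10872 × 0.0006618 = 7180 m³/day.

7180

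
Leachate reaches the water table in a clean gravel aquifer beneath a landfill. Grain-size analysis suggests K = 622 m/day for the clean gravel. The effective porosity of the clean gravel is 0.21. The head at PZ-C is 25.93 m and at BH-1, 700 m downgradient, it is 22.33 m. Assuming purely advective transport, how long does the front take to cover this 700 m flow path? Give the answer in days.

46.0

Hydraulic gradient i = (25.93 − 22.33) / 700 = 3.6 / 700 = 0.005143.
Darcy flux q = K · i = 622.0 × 0.005143 = 3.199 m/day.
Seepage velocity v = q / n_e = 3.199 / 0.21 = 15.23 m/day.
Travel time t = L / v = 700 / 15.23 = 45.95 days.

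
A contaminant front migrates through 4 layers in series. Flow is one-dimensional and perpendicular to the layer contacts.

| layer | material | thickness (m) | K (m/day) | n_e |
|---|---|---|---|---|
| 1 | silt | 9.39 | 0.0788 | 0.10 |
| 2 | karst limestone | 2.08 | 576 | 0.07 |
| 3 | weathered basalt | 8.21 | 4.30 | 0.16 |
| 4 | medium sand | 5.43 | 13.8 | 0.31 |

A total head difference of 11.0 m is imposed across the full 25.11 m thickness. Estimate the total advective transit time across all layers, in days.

45.1

With flow normal to the layers, continuity requires the same specific discharge q through every layer.
Σ(b_i/K_i) = 9.39/0.0788 + 2.08/576 + 8.21/4.30 + 5.43/13.8 = 121.5 d.
q = Δh / Σ(b_i/K_i) = 11.0 / 121.5 = 0.09056 m/day.
In each layer the seepage velocity is v_i = q/n_i, so the layer transit time is t_i = b_i·n_i / q:
  layer 1 (silt): t_1 = 9.39 × 0.10 / 0.09056 = 10.37 d
  layer 2 (karst limestone): t_2 = 2.08 × 0.07 / 0.09056 = 1.608 d
  layer 3 (weathered basalt): t_3 = 8.21 × 0.16 / 0.09056 = 14.51 d
  layer 4 (medium sand): t_4 = 5.43 × 0.31 / 0.09056 = 18.59 d
Total t = Σ t_i = 45.07 days.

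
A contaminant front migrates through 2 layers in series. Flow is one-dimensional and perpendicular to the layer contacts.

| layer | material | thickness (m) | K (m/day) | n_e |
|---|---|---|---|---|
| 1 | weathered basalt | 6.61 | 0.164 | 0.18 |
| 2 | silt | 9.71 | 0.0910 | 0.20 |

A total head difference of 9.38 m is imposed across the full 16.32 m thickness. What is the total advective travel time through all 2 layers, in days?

With flow normal to the layers, continuity requires the same specific discharge q through every layer.
Σ(b_i/K_i) = 6.61/0.164 + 9.71/0.0910 = 147.0 d.
q = Δh / Σ(b_i/K_i) = 9.38 / 147.0 = 0.06381 m/day.
In each layer the seepage velocity is v_i = q/n_i, so the layer transit time is t_i = b_i·n_i / q:
  layer 1 (weathered basalt): t_1 = 6.61 × 0.18 / 0.06381 = 18.65 d
  layer 2 (silt): t_2 = 9.71 × 0.20 / 0.06381 = 30.44 d
Total t = Σ t_i = 49.08 days.

49.1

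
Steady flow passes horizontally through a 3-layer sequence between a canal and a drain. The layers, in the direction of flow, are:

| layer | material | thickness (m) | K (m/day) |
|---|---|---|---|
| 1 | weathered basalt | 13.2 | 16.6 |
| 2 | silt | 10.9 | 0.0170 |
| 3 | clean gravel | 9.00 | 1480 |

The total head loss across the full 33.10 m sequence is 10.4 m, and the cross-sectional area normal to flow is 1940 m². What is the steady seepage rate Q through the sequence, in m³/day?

31.4

Flow is perpendicular to layering, so the layers act in series and the equivalent K is the thickness-weighted harmonic mean.
Total thickness L = 13.2 + 10.9 + 9.00 = 33.10 m.
Σ(b_i/K_i) = 13.2/16.6 + 10.9/0.0170 + 9.00/1480 = 642.0 d.
K_eq = L / Σ(b_i/K_i) = 33.10 / 642.0 = 0.05156 m/day.
Q = K_eq · A · (Δh/L) = 0.05156 × 1940 × (10.4/33.10) = 31.43 m³/day.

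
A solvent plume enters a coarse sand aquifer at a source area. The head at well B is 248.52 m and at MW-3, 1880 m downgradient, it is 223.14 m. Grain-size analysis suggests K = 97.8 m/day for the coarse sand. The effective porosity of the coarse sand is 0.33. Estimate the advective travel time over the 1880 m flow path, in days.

470

Hydraulic gradient i = (248.52 − 223.14) / 1880 = 25.38 / 1880 = 0.01350.
Darcy flux q = K · i = 97.80 × 0.01350 = 1.320 m/day.
Seepage velocity v = q / n_e = 1.320 / 0.33 = 4.001 m/day.
Travel time t = L / v = 1880 / 4.001 = 469.9 days.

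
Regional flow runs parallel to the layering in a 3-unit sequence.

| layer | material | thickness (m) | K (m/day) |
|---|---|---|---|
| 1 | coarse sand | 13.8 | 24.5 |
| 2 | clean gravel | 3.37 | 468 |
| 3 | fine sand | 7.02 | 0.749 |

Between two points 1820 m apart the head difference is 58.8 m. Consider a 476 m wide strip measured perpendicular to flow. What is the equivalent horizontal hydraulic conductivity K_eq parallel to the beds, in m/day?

79.4

Flow is parallel to layering, so each bed carries its own Darcy discharge and the transmissivities add.
Σ(K_i·b_i) = 24.5×13.8 + 468×3.37 + 0.749×7.02 = 1921 m²/day.
Total thickness b = 24.19 m, so K_eq = Σ(K_i·b_i)/b = 79.39 m/day.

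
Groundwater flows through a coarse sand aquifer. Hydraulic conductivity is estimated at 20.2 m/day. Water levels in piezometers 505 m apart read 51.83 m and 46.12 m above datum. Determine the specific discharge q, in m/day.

0.228

Hydraulic gradient i = (51.83 − 46.12) / 505 = 5.71 / 505 = 0.01131.
Specific discharge q = K · i = 20.20 × 0.01131 = 0.2284 m/day.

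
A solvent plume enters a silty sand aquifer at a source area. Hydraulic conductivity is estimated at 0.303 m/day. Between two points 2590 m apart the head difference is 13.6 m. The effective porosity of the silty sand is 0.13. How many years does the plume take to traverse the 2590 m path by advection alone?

579

Hydraulic gradient i = Δh / L = 13.6 / 2590 = 0.005251.
Darcy flux q = K · i = 0.3030 × 0.005251 = 0.001591 m/day.
Seepage velocity v = q / n_e = 0.001591 / 0.13 = 0.01224 m/day.
Travel time t = L / v = 2590 / 0.01224 = 2.116e+05 days = 579.4 years.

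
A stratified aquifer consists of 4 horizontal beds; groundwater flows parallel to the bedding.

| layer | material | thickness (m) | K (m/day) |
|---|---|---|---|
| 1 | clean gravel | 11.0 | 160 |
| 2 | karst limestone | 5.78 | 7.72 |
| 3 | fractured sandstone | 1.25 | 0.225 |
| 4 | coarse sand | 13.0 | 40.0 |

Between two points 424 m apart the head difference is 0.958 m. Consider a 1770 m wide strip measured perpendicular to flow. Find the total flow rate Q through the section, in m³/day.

9300

Flow is parallel to layering, so each bed carries its own Darcy discharge and the transmissivities add.
Σ(K_i·b_i) = 160×11.0 + 7.72×5.78 + 0.225×1.25 + 40.0×13.0 = 2325 m²/day.
Hydraulic gradient i = Δh / L = 0.958 / 424 = 0.002259.
Q = Σ(K_i·b_i) · W · i = 2325 × 1770 × 0.002259 = 9298 m³/day.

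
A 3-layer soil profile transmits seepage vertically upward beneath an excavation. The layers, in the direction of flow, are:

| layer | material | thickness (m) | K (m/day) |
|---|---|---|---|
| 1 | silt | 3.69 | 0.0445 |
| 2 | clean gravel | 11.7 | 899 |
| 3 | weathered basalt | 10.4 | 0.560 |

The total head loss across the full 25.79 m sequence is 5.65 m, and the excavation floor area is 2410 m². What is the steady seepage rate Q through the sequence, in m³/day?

134

Flow is perpendicular to layering, so the layers act in series and the equivalent K is the thickness-weighted harmonic mean.
Total thickness L = 3.69 + 11.7 + 10.4 = 25.79 m.
Σ(b_i/K_i) = 3.69/0.0445 + 11.7/899 + 10.4/0.560 = 101.5 d.
K_eq = L / Σ(b_i/K_i) = 25.79 / 101.5 = 0.2541 m/day.
Q = K_eq · A · (Δh/L) = 0.2541 × 2410 × (5.65/25.79) = 134.1 m³/day.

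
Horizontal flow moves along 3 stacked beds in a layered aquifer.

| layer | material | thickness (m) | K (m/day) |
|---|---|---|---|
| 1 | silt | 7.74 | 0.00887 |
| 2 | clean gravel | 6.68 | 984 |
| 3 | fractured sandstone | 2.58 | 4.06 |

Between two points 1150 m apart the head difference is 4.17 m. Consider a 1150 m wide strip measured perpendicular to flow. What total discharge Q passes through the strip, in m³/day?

27500

Flow is parallel to layering, so each bed carries its own Darcy discharge and the transmissivities add.
Σ(K_i·b_i) = 0.00887×7.74 + 984×6.68 + 4.06×2.58 = 6584 m²/day.
Hydraulic gradient i = Δh / L = 4.17 / 1150 = 0.003626.
Q = Σ(K_i·b_i) · W · i = 6584 × 1150 × 0.003626 = 27454 m³/day.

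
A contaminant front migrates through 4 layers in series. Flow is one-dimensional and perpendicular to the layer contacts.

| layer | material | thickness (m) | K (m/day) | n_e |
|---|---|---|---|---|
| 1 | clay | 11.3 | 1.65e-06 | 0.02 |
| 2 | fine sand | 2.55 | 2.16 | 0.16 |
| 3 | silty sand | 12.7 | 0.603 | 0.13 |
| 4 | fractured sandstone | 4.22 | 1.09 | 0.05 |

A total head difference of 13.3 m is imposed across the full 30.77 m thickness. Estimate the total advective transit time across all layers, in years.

3520

With flow normal to the layers, continuity requires the same specific discharge q through every layer.
Σ(b_i/K_i) = 11.3/1.65e-06 + 2.55/2.16 + 12.7/0.603 + 4.22/1.09 = 6.849e+06 d.
q = Δh / Σ(b_i/K_i) = 13.3 / 6.849e+06 = 1.942e-06 m/day.
In each layer the seepage velocity is v_i = q/n_i, so the layer transit time is t_i = b_i·n_i / q:
  layer 1 (clay): t_1 = 11.3 × 0.02 / 1.942e-06 = 1.164e+05 d
  layer 2 (fine sand): t_2 = 2.55 × 0.16 / 1.942e-06 = 2.101e+05 d
  layer 3 (silty sand): t_3 = 12.7 × 0.13 / 1.942e-06 = 8.501e+05 d
  layer 4 (fractured sandstone): t_4 = 4.22 × 0.05 / 1.942e-06 = 1.086e+05 d
Total t = Σ t_i = 1.285e+06 days = 3519 years.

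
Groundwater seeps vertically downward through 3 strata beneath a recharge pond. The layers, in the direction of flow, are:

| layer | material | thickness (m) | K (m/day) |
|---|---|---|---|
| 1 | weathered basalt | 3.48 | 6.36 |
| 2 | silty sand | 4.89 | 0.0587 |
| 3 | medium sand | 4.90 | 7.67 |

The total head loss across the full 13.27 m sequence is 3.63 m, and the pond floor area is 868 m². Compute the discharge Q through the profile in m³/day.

Flow is perpendicular to layering, so the layers act in series and the equivalent K is the thickness-weighted harmonic mean.
Total thickness L = 3.48 + 4.89 + 4.90 = 13.27 m.
Σ(b_i/K_i) = 3.48/6.36 + 4.89/0.0587 + 4.90/7.67 = 84.49 d.
K_eq = L / Σ(b_i/K_i) = 13.27 / 84.49 = 0.1571 m/day.
Q = K_eq · A · (Δh/L) = 0.1571 × 868 × (3.63/13.27) = 37.29 m³/day.

37.3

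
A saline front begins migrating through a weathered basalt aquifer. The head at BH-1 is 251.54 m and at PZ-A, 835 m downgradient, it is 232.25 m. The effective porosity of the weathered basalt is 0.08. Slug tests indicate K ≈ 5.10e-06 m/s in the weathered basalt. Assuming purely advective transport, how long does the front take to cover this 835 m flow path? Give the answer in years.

18.0

Convert K: 5.10e-06 m/s × 86400 = 0.4406 m/day.
Hydraulic gradient i = (251.54 − 232.25) / 835 = 19.29 / 835 = 0.02310.
Darcy flux q = K · i = 0.4406 × 0.02310 = 0.01018 m/day.
Seepage velocity v = q / n_e = 0.01018 / 0.08 = 0.1272 m/day.
Travel time t = L / v = 835 / 0.1272 = 6562 days = 17.97 years.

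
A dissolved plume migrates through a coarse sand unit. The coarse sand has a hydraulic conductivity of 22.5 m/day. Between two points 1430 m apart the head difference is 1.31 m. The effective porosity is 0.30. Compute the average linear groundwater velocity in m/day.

Hydraulic gradient i = Δh / L = 1.31 / 1430 = 0.0009161.
Darcy flux q = K · i = 22.50 × 0.0009161 = 0.02061 m/day.
Seepage velocity v = q / n_e = 0.02061 / 0.30 = 0.06871 m/day.

0.0687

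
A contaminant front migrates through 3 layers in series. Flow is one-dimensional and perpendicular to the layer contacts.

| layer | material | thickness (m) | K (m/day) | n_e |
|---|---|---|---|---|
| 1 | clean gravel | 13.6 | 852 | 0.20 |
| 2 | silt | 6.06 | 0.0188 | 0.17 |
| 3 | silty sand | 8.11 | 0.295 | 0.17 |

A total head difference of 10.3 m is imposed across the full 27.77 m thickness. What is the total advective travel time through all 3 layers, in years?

0.477

With flow normal to the layers, continuity requires the same specific discharge q through every layer.
Σ(b_i/K_i) = 13.6/852 + 6.06/0.0188 + 8.11/0.295 = 349.8 d.
q = Δh / Σ(b_i/K_i) = 10.3 / 349.8 = 0.02944 m/day.
In each layer the seepage velocity is v_i = q/n_i, so the layer transit time is t_i = b_i·n_i / q:
  layer 1 (clean gravel): t_1 = 13.6 × 0.20 / 0.02944 = 92.39 d
  layer 2 (silt): t_2 = 6.06 × 0.17 / 0.02944 = 34.99 d
  layer 3 (silty sand): t_3 = 8.11 × 0.17 / 0.02944 = 46.83 d
Total t = Σ t_i = 174.2 days = 0.4770 years.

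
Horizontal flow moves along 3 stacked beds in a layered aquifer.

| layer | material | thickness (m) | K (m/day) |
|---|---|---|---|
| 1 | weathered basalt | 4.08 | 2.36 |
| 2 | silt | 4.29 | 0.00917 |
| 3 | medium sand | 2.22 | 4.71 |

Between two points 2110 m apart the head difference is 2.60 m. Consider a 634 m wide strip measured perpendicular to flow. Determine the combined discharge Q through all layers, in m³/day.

Flow is parallel to layering, so each bed carries its own Darcy discharge and the transmissivities add.
Σ(K_i·b_i) = 2.36×4.08 + 0.00917×4.29 + 4.71×2.22 = 20.12 m²/day.
Hydraulic gradient i = Δh / L = 2.60 / 2110 = 0.001232.
Q = Σ(K_i·b_i) · W · i = 20.12 × 634 × 0.001232 = 15.72 m³/day.

15.7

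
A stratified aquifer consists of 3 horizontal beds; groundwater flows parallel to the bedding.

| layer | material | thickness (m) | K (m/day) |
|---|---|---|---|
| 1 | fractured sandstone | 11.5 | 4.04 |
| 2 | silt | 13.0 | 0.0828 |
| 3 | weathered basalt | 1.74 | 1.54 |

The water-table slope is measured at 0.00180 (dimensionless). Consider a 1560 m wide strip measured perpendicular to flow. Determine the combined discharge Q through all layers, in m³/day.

141

Flow is parallel to layering, so each bed carries its own Darcy discharge and the transmissivities add.
Σ(K_i·b_i) = 4.04×11.5 + 0.0828×13.0 + 1.54×1.74 = 50.22 m²/day.
Hydraulic gradient i = 0.00180.
Q = Σ(K_i·b_i) · W · i = 50.22 × 1560 × 0.001800 = 141.0 m³/day.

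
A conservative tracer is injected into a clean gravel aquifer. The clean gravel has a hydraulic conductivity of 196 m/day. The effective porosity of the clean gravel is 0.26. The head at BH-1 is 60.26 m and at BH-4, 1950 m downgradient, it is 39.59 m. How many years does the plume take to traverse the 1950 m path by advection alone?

0.668

Hydraulic gradient i = (60.26 − 39.59) / 1950 = 20.67 / 1950 = 0.01060.
Darcy flux q = K · i = 196.0 × 0.01060 = 2.078 m/day.
Seepage velocity v = q / n_e = 2.078 / 0.26 = 7.991 m/day.
Travel time t = L / v = 1950 / 7.991 = 244.0 days = 0.6681 years.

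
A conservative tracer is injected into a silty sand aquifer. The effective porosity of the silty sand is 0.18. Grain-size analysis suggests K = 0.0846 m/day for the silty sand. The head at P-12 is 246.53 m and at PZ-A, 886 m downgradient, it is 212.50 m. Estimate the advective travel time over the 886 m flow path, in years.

Hydraulic gradient i = (246.53 − 212.50) / 886 = 34.03 / 886 = 0.03841.
Darcy flux q = K · i = 0.08460 × 0.03841 = 0.003249 m/day.
Seepage velocity v = q / n_e = 0.003249 / 0.18 = 0.01805 m/day.
Travel time t = L / v = 886 / 0.01805 = 49080 days = 134.4 years.

134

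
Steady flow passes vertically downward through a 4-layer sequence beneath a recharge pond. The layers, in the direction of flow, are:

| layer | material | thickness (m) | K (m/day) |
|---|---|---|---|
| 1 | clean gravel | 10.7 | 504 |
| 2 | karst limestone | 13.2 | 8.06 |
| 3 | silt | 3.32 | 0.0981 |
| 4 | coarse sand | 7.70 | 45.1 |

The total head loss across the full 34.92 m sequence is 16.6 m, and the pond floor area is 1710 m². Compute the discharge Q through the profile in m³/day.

Flow is perpendicular to layering, so the layers act in series and the equivalent K is the thickness-weighted harmonic mean.
Total thickness L = 10.7 + 13.2 + 3.32 + 7.70 = 34.92 m.
Σ(b_i/K_i) = 10.7/504 + 13.2/8.06 + 3.32/0.0981 + 7.70/45.1 = 35.67 d.
K_eq = L / Σ(b_i/K_i) = 34.92 / 35.67 = 0.9789 m/day.
Q = K_eq · A · (Δh/L) = 0.9789 × 1710 × (16.6/34.92) = 795.7 m³/day.

796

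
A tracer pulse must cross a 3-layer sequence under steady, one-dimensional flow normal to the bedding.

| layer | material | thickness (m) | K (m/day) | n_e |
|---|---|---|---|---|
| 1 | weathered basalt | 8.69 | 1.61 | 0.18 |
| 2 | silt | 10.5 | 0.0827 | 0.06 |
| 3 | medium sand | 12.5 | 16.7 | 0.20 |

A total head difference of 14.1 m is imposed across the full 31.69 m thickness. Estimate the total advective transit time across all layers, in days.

44.3

With flow normal to the layers, continuity requires the same specific discharge q through every layer.
Σ(b_i/K_i) = 8.69/1.61 + 10.5/0.0827 + 12.5/16.7 = 133.1 d.
q = Δh / Σ(b_i/K_i) = 14.1 / 133.1 = 0.1059 m/day.
In each layer the seepage velocity is v_i = q/n_i, so the layer transit time is t_i = b_i·n_i / q:
  layer 1 (weathered basalt): t_1 = 8.69 × 0.18 / 0.1059 = 14.77 d
  layer 2 (silt): t_2 = 10.5 × 0.06 / 0.1059 = 5.948 d
  layer 3 (medium sand): t_3 = 12.5 × 0.20 / 0.1059 = 23.60 d
Total t = Σ t_i = 44.32 days.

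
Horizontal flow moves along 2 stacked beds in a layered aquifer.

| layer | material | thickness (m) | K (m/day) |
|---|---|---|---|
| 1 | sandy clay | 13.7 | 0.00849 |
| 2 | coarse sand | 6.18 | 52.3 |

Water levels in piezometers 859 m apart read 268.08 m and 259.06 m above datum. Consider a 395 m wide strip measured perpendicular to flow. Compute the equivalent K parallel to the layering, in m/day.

16.3

Flow is parallel to layering, so each bed carries its own Darcy discharge and the transmissivities add.
Σ(K_i·b_i) = 0.00849×13.7 + 52.3×6.18 = 323.3 m²/day.
Total thickness b = 19.88 m, so K_eq = Σ(K_i·b_i)/b = 16.26 m/day.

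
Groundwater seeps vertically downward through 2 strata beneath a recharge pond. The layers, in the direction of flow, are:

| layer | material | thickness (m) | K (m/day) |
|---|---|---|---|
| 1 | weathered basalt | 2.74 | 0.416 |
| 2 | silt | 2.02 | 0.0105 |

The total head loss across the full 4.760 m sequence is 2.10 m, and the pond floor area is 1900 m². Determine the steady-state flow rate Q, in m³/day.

Flow is perpendicular to layering, so the layers act in series and the equivalent K is the thickness-weighted harmonic mean.
Total thickness L = 2.74 + 2.02 = 4.760 m.
Σ(b_i/K_i) = 2.74/0.416 + 2.02/0.0105 = 199.0 d.
K_eq = L / Σ(b_i/K_i) = 4.760 / 199.0 = 0.02392 m/day.
Q = K_eq · A · (Δh/L) = 0.02392 × 1900 × (2.10/4.760) = 20.05 m³/day.

20.1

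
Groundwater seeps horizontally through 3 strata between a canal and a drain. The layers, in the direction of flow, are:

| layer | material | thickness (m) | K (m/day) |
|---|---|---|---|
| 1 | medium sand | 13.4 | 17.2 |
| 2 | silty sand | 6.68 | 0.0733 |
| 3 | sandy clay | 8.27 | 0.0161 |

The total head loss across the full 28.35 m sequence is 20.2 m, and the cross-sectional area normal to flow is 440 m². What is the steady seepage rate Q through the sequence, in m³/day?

Flow is perpendicular to layering, so the layers act in series and the equivalent K is the thickness-weighted harmonic mean.
Total thickness L = 13.4 + 6.68 + 8.27 = 28.35 m.
Σ(b_i/K_i) = 13.4/17.2 + 6.68/0.0733 + 8.27/0.0161 = 605.6 d.
K_eq = L / Σ(b_i/K_i) = 28.35 / 605.6 = 0.04681 m/day.
Q = K_eq · A · (Δh/L) = 0.04681 × 440 × (20.2/28.35) = 14.68 m³/day.

14.7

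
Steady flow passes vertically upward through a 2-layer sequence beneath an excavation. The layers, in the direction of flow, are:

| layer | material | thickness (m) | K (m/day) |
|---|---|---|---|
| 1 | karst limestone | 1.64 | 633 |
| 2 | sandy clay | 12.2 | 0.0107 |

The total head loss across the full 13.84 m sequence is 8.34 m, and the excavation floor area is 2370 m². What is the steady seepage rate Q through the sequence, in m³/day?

Flow is perpendicular to layering, so the layers act in series and the equivalent K is the thickness-weighted harmonic mean.
Total thickness L = 1.64 + 12.2 = 13.84 m.
Σ(b_i/K_i) = 1.64/633 + 12.2/0.0107 = 1140 d.
K_eq = L / Σ(b_i/K_i) = 13.84 / 1140 = 0.01214 m/day.
Q = K_eq · A · (Δh/L) = 0.01214 × 2370 × (8.34/13.84) = 17.34 m³/day.

17.3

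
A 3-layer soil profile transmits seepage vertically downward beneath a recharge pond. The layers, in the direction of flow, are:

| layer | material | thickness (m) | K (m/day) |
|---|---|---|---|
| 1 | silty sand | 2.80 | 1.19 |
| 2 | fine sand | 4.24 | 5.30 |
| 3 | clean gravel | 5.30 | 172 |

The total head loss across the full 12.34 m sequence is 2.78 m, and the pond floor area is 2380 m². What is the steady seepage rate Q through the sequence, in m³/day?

Flow is perpendicular to layering, so the layers act in series and the equivalent K is the thickness-weighted harmonic mean.
Total thickness L = 2.80 + 4.24 + 5.30 = 12.34 m.
Σ(b_i/K_i) = 2.80/1.19 + 4.24/5.30 + 5.30/172 = 3.184 d.
K_eq = L / Σ(b_i/K_i) = 12.34 / 3.184 = 3.876 m/day.
Q = K_eq · A · (Δh/L) = 3.876 × 2380 × (2.78/12.34) = 2078 m³/day.

2080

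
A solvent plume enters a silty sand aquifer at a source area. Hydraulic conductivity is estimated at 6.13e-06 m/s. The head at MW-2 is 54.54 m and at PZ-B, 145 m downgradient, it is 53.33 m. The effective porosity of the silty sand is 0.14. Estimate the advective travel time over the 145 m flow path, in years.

12.6

Convert K: 6.13e-06 m/s × 86400 = 0.5296 m/day.
Hydraulic gradient i = (54.54 − 53.33) / 145 = 1.21 / 145 = 0.008345.
Darcy flux q = K · i = 0.5296 × 0.008345 = 0.004420 m/day.
Seepage velocity v = q / n_e = 0.004420 / 0.14 = 0.03157 m/day.
Travel time t = L / v = 145 / 0.03157 = 4593 days = 12.58 years.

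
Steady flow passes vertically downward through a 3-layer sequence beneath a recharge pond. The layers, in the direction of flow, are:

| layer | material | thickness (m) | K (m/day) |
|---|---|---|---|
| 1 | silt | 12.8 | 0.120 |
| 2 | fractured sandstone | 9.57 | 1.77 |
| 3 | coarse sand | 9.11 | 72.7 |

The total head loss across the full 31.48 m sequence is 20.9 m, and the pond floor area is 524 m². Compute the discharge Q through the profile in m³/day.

Flow is perpendicular to layering, so the layers act in series and the equivalent K is the thickness-weighted harmonic mean.
Total thickness L = 12.8 + 9.57 + 9.11 = 31.48 m.
Σ(b_i/K_i) = 12.8/0.120 + 9.57/1.77 + 9.11/72.7 = 112.2 d.
K_eq = L / Σ(b_i/K_i) = 31.48 / 112.2 = 0.2806 m/day.
Q = K_eq · A · (Δh/L) = 0.2806 × 524 × (20.9/31.48) = 97.61 m³/day.

97.6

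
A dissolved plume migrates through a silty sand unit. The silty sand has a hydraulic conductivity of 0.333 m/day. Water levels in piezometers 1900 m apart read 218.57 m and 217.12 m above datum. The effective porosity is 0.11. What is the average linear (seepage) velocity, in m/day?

0.00231

Hydraulic gradient i = (218.57 − 217.12) / 1900 = 1.45 / 1900 = 0.0007632.
Darcy flux q = K · i = 0.3330 × 0.0007632 = 0.0002541 m/day.
Seepage velocity v = q / n_e = 0.0002541 / 0.11 = 0.002310 m/day.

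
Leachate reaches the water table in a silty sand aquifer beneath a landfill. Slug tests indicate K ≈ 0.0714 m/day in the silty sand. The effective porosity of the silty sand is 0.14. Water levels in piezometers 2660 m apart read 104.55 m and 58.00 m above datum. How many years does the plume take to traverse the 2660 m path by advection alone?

Hydraulic gradient i = (104.55 − 58.00) / 2660 = 46.55 / 2660 = 0.01750.
Darcy flux q = K · i = 0.07140 × 0.01750 = 0.001249 m/day.
Seepage velocity v = q / n_e = 0.001249 / 0.14 = 0.008925 m/day.
Travel time t = L / v = 2660 / 0.008925 = 2.980e+05 days = 816.0 years.

816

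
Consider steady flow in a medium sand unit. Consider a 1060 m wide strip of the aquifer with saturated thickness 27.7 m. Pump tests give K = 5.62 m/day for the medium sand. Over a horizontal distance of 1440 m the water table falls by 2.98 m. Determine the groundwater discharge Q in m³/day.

Cross-sectional area A = 1060 × 27.7 = 29362 m².
Hydraulic gradient i = Δh / L = 2.98 / 1440 = 0.002069.
Darcy's law: Q = K · A · i = 5.620 × 29362 × 0.002069 = 341.5 m³/day.

341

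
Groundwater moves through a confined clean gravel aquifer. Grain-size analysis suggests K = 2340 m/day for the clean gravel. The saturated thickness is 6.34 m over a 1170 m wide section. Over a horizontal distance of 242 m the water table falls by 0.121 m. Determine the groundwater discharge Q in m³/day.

Cross-sectional area A = 1170 × 6.34 = 7418 m².
Hydraulic gradient i = Δh / L = 0.121 / 242 = 0.0005000.
Darcy's law: Q = K · A · i = 2340 × 7418 × 0.0005000 = 8679 m³/day.

8680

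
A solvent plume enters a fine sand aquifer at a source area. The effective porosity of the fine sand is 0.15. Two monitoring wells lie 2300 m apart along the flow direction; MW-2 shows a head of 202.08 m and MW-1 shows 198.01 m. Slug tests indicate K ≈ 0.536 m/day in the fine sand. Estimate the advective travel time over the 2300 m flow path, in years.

Hydraulic gradient i = (202.08 − 198.01) / 2300 = 4.07 / 2300 = 0.001770.
Darcy flux q = K · i = 0.5360 × 0.001770 = 0.0009485 m/day.
Seepage velocity v = q / n_e = 0.0009485 / 0.15 = 0.006323 m/day.
Travel time t = L / v = 2300 / 0.006323 = 3.637e+05 days = 995.9 years.

996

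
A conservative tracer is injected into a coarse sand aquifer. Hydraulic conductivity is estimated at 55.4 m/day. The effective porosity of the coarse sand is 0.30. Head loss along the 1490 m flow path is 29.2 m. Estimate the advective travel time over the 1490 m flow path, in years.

1.13

Hydraulic gradient i = Δh / L = 29.2 / 1490 = 0.01960.
Darcy flux q = K · i = 55.40 × 0.01960 = 1.086 m/day.
Seepage velocity v = q / n_e = 1.086 / 0.30 = 3.619 m/day.
Travel time t = L / v = 1490 / 3.619 = 411.7 days = 1.127 years.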